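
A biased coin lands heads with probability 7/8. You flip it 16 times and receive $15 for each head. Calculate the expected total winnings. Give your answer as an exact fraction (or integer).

E[#heads] = 16·7/8 = 14 (linearity over flips).
E[winnings] = 15·14 = 210.

$210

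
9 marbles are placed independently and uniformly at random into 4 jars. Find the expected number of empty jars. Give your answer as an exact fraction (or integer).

Let Xⱼ=1 if jar j is empty. P(Xⱼ=1) = ((4-1)/4)^9 = 19683/262144.
By linearity, E[#empty] = 4·19683/262144 = 19683/65536.

19683/65536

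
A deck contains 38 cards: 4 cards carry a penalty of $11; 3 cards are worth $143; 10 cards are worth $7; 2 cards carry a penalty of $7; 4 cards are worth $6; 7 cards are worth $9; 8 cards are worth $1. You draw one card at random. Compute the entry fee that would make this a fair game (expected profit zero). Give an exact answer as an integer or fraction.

268/19 dollars

E[payout] = (4/38)·(-11) + (3/38)·143 + (10/38)·7 + (2/38)·(-7) + (4/38)·6 + (7/38)·9 + (8/38)·1 = 268/19
Fair fee = E[payout] = 268/19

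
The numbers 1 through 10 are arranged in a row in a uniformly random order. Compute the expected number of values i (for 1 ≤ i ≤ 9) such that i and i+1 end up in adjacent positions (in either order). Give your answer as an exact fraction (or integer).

For each i ∈ {1,…,9}, let Xᵢ = 1 if i and i+1 are adjacent. P(Xᵢ=1) = 2·(10−1)!/10! = 2/10.
By linearity, E[ΣXᵢ] = (9)·(2/10) = 9/5.

9/5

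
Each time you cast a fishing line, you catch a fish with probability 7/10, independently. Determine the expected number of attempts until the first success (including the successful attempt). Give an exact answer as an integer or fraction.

10/7

For a geometric distribution, E[trials] = 1/p = 1/(7/10) = 10/7.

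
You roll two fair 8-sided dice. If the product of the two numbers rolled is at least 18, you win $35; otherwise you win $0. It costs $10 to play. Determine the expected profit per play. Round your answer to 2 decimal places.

$6.41

E[payout] = (17/32)·0 + (15/32)·35 = 525/32
Expected profit = 525/32 − 10 = 205/32 ≈ $6.41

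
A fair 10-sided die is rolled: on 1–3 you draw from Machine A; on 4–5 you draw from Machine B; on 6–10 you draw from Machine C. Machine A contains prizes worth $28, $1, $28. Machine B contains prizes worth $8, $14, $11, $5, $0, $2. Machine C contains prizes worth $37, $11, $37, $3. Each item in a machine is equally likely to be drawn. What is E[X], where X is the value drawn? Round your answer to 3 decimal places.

E[X | Machine A] = (28 + 1 + 28)/3 = 19
E[X | Machine B] = (8 + 14 + 11 + 5 + 0 + 2)/6 = 20/3
E[X | Machine C] = (37 + 11 + 37 + 3)/4 = 22
E[X] = (3/10)·19 + (1/5)·20/3 + (1/2)·22 = 541/30 ≈ 18.033

$18.033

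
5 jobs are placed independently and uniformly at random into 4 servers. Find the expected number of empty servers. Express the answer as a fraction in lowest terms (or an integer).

Let Xⱼ=1 if server j is empty. P(Xⱼ=1) = ((4-1)/4)^5 = 243/1024.
By linearity, E[#empty] = 4·243/1024 = 243/256.

243/256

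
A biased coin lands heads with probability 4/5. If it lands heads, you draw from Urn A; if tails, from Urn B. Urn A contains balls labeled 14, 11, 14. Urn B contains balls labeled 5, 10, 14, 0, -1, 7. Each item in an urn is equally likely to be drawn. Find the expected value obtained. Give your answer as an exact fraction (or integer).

347/30

E[X | Urn A] = (14 + 11 + 14)/3 = 13
E[X | Urn B] = (5 + 10 + 14 + 0 − 1 + 7)/6 = 35/6
E[X] = (4/5)·13 + (1/5)·35/6 = 347/30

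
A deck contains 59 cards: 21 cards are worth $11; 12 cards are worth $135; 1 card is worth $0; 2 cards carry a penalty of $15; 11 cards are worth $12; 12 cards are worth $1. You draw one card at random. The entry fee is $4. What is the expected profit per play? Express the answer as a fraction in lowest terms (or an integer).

1729/59 dollars

E[payout] = (21/59)·11 + (12/59)·135 + (1/59)·0 + (2/59)·(-15) + (11/59)·12 + (12/59)·1 = 1965/59
Expected profit = 1965/59 − 4 = 1729/59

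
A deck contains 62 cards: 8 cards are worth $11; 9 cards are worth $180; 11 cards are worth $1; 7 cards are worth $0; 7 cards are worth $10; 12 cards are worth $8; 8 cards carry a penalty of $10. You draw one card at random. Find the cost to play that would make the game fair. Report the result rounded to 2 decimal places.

$29.11

E[payout] = (8/62)·11 + (9/62)·180 + (11/62)·1 + (7/62)·0 + (7/62)·10 + (12/62)·8 + (8/62)·(-10) = 1805/62
Fair fee = E[payout] = 1805/62 ≈ $29.11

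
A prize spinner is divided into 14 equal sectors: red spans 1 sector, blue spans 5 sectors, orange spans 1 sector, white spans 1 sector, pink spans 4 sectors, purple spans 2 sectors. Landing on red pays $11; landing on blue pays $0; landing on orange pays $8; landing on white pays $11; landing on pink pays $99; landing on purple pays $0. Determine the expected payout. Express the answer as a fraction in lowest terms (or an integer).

E[payout] = (1/14)·11 + (5/14)·0 + (1/14)·8 + (1/14)·11 + (4/14)·99 + (2/14)·0 = 213/7

213/7 dollars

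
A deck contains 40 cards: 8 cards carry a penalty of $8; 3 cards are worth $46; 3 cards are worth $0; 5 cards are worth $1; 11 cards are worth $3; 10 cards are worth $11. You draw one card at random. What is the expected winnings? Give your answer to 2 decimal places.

$5.55

E[payout] = (8/40)·(-8) + (3/40)·46 + (3/40)·0 + (5/40)·1 + (11/40)·3 + (10/40)·11 = 111/20
≈ $5.55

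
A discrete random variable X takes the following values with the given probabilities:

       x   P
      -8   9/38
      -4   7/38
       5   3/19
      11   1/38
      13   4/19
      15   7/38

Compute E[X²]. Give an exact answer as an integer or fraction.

E[X²] = (9/38)·64 + (7/38)·16 + (3/19)·25 + (1/38)·121 + (4/19)·169 + (7/38)·225
     = 1943/19

1943/19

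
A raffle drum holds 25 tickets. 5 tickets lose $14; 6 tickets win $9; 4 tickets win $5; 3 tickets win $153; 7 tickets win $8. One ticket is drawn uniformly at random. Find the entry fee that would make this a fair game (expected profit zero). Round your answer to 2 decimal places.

E[payout] = (5/25)·(-14) + (6/25)·9 + (4/25)·5 + (3/25)·153 + (7/25)·8 = 519/25
Fair fee = E[payout] = 519/25 ≈ $20.76

$20.76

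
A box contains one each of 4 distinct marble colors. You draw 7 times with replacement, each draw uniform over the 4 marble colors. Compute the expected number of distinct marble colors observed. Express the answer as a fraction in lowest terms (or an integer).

Let Xⱼ=1 if type j appears at least once. P(Xⱼ=1) = 1 − ((4−1)/4)^7 = 14197/16384.
E[#distinct] = 4·14197/16384 = 14197/4096.

14197/4096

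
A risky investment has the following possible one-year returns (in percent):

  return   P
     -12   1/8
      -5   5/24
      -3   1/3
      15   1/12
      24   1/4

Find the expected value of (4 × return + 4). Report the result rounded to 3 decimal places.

E[4x+4] = (1/8)·(-44) + (5/24)·(-16) + (1/3)·(-8) + (1/12)·64 + (1/4)·100
     = 113/6 ≈ 18.833

18.833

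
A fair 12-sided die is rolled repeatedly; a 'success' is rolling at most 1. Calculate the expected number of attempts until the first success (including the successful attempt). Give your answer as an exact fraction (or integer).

12

For a geometric distribution, E[trials] = 1/p = 1/(1/12) = 12.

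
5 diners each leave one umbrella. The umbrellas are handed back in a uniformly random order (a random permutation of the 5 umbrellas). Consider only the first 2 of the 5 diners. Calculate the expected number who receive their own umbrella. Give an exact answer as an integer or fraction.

Let Xᵢ = 1 if person i gets their own umbrella. For each i, P(Xᵢ=1) = 1/5.
By linearity of expectation, E[X₁+…+X_2] = 2·(1/5) = 2/5.

2/5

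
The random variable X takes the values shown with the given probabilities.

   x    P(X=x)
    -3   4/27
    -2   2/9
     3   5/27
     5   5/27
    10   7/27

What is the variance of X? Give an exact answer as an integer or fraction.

17714/729

E[X] = (4/27)·(-3) + (2/9)·(-2) + (5/27)·3 + (5/27)·5 + (7/27)·10 = 86/27
E[X²] = (4/27)·9 + (2/9)·4 + (5/27)·9 + (5/27)·25 + (7/27)·100 = 310/9
Var(X) = 310/9 − (86/27)² = 17714/729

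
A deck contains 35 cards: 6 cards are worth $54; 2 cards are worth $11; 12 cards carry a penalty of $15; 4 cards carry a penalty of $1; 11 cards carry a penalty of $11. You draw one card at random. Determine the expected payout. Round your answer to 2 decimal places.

E[payout] = (6/35)·54 + (2/35)·11 + (12/35)·(-15) + (4/35)·(-1) + (11/35)·(-11) = 41/35
≈ $1.17

$1.17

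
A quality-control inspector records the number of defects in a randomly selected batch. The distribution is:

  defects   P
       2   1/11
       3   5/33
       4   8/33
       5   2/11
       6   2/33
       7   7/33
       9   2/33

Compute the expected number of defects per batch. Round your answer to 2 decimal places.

E[X] = (1/11)·2 + (5/33)·3 + (8/33)·4 + (2/11)·5 + (2/33)·6 + (7/33)·7 + (2/33)·9
     = 54/11 ≈ 4.91

4.91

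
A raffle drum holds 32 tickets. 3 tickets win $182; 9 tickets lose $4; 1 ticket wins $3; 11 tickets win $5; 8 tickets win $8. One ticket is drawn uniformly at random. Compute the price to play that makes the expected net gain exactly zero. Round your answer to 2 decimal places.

$19.75

E[payout] = (3/32)·182 + (9/32)·(-4) + (1/32)·3 + (11/32)·5 + (8/32)·8 = 79/4
Fair fee = E[payout] = 79/4 ≈ $19.75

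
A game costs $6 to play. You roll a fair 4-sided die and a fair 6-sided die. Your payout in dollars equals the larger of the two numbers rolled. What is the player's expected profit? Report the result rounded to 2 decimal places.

Distribution of the larger of the two numbers rolled: 1 w.p. 1/24, 2 w.p. 1/8, 3 w.p. 5/24, 4 w.p. 7/24, 5 w.p. 1/6, 6 w.p. 1/6
E[payout] = (1/24)·1 + (1/8)·2 + (5/24)·3 + (7/24)·4 + (1/6)·5 + (1/6)·6 = 47/12
Expected profit = 47/12 − 6 = -25/12 ≈ -$2.08

-$2.08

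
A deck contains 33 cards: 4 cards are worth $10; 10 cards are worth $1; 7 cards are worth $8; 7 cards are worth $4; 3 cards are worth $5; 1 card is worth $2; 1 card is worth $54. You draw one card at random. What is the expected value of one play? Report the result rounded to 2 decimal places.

E[payout] = (4/33)·10 + (10/33)·1 + (7/33)·8 + (7/33)·4 + (3/33)·5 + (1/33)·2 + (1/33)·54 = 205/33
≈ $6.21

$6.21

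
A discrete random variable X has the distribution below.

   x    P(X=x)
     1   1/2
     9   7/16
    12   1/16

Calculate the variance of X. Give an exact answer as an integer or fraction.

4615/256

E[X] = (1/2)·1 + (7/16)·9 + (1/16)·12 = 83/16
E[X²] = (1/2)·1 + (7/16)·81 + (1/16)·144 = 719/16
Var(X) = 719/16 − (83/16)² = 4615/256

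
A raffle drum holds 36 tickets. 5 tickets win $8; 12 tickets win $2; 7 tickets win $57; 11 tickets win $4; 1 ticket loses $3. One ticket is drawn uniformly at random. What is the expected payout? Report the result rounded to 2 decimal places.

E[payout] = (5/36)·8 + (12/36)·2 + (7/36)·57 + (11/36)·4 + (1/36)·(-3) = 14
≈ $14.00

$14.00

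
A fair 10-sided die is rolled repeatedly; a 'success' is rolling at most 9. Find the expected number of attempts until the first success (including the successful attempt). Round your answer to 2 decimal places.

1.11

For a geometric distribution, E[trials] = 1/p = 1/(9/10) = 10/9.
≈ 1.11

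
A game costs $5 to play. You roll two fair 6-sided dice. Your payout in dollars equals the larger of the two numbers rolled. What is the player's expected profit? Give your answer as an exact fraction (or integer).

Distribution of the larger of the two numbers rolled: 1 w.p. 1/36, 2 w.p. 1/12, 3 w.p. 5/36, 4 w.p. 7/36, 5 w.p. 1/4, 6 w.p. 11/36
E[payout] = (1/36)·1 + (1/12)·2 + (5/36)·3 + (7/36)·4 + (1/4)·5 + (11/36)·6 = 161/36
Expected profit = 161/36 − 5 = -19/36

-19/36 dollars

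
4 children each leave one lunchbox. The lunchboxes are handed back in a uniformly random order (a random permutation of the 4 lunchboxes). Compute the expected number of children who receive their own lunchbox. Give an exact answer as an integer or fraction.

Let Xᵢ = 1 if person i gets their own lunchbox. For each i, P(Xᵢ=1) = 1/4.
By linearity of expectation, E[X₁+…+X_4] = 4·(1/4) = 1.

1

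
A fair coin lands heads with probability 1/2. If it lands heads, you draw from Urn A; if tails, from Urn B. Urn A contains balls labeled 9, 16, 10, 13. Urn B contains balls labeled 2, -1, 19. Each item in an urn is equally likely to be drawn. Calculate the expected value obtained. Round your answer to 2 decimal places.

E[X | Urn A] = (9 + 16 + 10 + 13)/4 = 12
E[X | Urn B] = (2 − 1 + 19)/3 = 20/3
E[X] = (1/2)·12 + (1/2)·20/3 = 28/3 ≈ 9.33

9.33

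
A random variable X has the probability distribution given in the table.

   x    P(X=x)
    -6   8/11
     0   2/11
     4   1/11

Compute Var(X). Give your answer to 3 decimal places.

E[X] = (8/11)·(-6) + (2/11)·0 + (1/11)·4 = -4
E[X²] = (8/11)·36 + (2/11)·0 + (1/11)·16 = 304/11
Var(X) = 304/11 − (-4)² = 128/11 ≈ 11.636

11.636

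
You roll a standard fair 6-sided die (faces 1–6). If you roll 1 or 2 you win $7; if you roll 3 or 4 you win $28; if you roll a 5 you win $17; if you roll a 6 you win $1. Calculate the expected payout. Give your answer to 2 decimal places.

$14.67

E[payout] = (1/6)·1 + (1/3)·7 + (1/6)·17 + (1/3)·28 = 44/3
≈ $14.67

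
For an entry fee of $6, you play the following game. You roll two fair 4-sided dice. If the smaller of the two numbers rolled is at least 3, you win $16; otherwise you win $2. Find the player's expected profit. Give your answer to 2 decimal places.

E[payout] = (3/4)·2 + (1/4)·16 = 11/2
Expected profit = 11/2 − 6 = -1/2 ≈ -$0.50

-$0.50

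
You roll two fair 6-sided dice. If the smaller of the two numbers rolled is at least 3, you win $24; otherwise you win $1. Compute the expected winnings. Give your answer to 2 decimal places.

E[payout] = (5/9)·1 + (4/9)·24 = 101/9
≈ $11.22

$11.22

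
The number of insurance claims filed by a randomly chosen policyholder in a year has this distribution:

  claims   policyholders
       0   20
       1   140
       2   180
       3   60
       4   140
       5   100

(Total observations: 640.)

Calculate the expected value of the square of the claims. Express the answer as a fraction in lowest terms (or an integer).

Total = 640, so P(claims=0) = 20/640, etc.
E[X²] = (1/32)·0 + (7/32)·1 + (9/32)·4 + (3/32)·9 + (7/32)·16 + (5/32)·25
     = 307/32

307/32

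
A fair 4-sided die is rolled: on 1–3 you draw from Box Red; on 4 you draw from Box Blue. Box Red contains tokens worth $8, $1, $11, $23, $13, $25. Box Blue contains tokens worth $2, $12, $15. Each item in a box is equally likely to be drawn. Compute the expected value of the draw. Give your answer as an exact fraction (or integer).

301/24 dollars

E[X | Box Red] = (8 + 1 + 11 + 23 + 13 + 25)/6 = 27/2
E[X | Box Blue] = (2 + 12 + 15)/3 = 29/3
E[X] = (3/4)·27/2 + (1/4)·29/3 = 301/24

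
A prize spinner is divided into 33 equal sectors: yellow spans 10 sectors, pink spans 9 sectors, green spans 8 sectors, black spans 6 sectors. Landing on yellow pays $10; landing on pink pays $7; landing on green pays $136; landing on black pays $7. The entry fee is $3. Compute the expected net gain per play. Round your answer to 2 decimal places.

$36.18

E[payout] = (10/33)·10 + (9/33)·7 + (8/33)·136 + (6/33)·7 = 431/11
Expected profit = 431/11 − 3 = 398/11 ≈ $36.18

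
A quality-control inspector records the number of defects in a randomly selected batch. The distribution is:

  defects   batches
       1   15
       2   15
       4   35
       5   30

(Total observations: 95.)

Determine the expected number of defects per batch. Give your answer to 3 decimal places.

3.526

Total = 95, so P(defects=1) = 15/95, etc.
E[X] = (3/19)·1 + (3/19)·2 + (7/19)·4 + (6/19)·5
     = 67/19 ≈ 3.526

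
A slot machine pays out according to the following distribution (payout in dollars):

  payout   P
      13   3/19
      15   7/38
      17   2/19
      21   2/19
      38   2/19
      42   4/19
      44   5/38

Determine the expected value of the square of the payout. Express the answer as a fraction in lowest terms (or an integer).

35077/38

E[X²] = (3/19)·169 + (7/38)·225 + (2/19)·289 + (2/19)·441 + (2/19)·1444 + (4/19)·1764 + (5/38)·1936
     = 35077/38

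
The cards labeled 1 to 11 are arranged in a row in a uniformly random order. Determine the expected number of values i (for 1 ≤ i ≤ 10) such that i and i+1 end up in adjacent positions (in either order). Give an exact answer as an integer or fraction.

For each i ∈ {1,…,10}, let Xᵢ = 1 if i and i+1 are adjacent. P(Xᵢ=1) = 2·(11−1)!/11! = 2/11.
By linearity, E[ΣXᵢ] = (10)·(2/11) = 20/11.

20/11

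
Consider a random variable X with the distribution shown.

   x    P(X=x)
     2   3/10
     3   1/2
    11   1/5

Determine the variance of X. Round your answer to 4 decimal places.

E[X] = (3/10)·2 + (1/2)·3 + (1/5)·11 = 43/10
E[X²] = (3/10)·4 + (1/2)·9 + (1/5)·121 = 299/10
Var(X) = 299/10 − (43/10)² = 1141/100 ≈ 11.4100

11.4100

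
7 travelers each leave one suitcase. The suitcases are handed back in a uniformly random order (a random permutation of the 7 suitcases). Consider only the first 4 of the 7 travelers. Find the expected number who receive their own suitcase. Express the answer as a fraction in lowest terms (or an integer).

4/7

Let Xᵢ = 1 if person i gets their own suitcase. For each i, P(Xᵢ=1) = 1/7.
By linearity of expectation, E[X₁+…+X_4] = 4·(1/7) = 4/7.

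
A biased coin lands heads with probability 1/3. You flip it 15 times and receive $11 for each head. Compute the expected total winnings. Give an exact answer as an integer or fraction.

E[#heads] = 15·1/3 = 5 (linearity over flips).
E[winnings] = 11·5 = 55.

$55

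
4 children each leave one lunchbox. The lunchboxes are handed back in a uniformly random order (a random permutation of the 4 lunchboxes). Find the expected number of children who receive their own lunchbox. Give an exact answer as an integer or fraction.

Let Xᵢ = 1 if person i gets their own lunchbox. For each i, P(Xᵢ=1) = 1/4.
By linearity of expectation, E[X₁+…+X_4] = 4·(1/4) = 1.

1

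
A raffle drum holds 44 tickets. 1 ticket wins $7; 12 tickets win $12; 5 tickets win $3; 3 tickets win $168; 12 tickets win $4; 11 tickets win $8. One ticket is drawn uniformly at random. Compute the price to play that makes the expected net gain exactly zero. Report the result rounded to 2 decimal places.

E[payout] = (1/44)·7 + (12/44)·12 + (5/44)·3 + (3/44)·168 + (12/44)·4 + (11/44)·8 = 403/22
Fair fee = E[payout] = 403/22 ≈ $18.32

$18.32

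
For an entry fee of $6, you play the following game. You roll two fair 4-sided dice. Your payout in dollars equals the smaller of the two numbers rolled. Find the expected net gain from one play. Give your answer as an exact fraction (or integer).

Distribution of the smaller of the two numbers rolled: 1 w.p. 7/16, 2 w.p. 5/16, 3 w.p. 3/16, 4 w.p. 1/16
E[payout] = (7/16)·1 + (5/16)·2 + (3/16)·3 + (1/16)·4 = 15/8
Expected profit = 15/8 − 6 = -33/8

-33/8 dollars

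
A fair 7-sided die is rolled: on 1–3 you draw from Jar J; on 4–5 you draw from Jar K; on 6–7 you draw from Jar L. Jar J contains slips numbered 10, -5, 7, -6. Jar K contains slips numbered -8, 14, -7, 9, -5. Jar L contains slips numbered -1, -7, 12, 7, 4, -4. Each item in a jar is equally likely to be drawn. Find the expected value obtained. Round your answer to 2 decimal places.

E[X | Jar J] = (10 − 5 + 7 − 6)/4 = 3/2
E[X | Jar K] = (-8 + 14 − 7 + 9 − 5)/5 = 3/5
E[X | Jar L] = (-1 − 7 + 12 + 7 + 4 − 4)/6 = 11/6
E[X] = (3/7)·3/2 + (2/7)·3/5 + (2/7)·11/6 = 281/210 ≈ 1.34

1.34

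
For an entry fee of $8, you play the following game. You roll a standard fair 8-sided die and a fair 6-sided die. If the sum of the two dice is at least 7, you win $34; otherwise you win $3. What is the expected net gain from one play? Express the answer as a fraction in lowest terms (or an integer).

261/16 dollars

E[payout] = (5/16)·3 + (11/16)·34 = 389/16
Expected profit = 389/16 − 8 = 261/16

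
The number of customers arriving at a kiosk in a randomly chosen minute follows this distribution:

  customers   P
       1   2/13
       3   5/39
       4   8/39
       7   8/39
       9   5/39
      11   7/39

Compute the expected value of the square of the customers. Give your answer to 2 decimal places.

E[X²] = (2/13)·1 + (5/39)·9 + (8/39)·16 + (8/39)·49 + (5/39)·81 + (7/39)·121
     = 1823/39 ≈ 46.74

46.74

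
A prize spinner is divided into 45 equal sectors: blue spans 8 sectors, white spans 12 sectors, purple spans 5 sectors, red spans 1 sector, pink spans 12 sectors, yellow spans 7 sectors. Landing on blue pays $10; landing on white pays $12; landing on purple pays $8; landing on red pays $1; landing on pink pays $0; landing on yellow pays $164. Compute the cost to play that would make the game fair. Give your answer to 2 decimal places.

$31.40

E[payout] = (8/45)·10 + (12/45)·12 + (5/45)·8 + (1/45)·1 + (12/45)·0 + (7/45)·164 = 157/5
Fair fee = E[payout] = 157/5 ≈ $31.40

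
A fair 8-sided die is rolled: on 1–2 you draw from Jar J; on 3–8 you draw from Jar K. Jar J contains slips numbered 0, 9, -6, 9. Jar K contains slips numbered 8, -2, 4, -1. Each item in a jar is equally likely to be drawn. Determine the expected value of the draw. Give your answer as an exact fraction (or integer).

39/16

E[X | Jar J] = (0 + 9 − 6 + 9)/4 = 3
E[X | Jar K] = (8 − 2 + 4 − 1)/4 = 9/4
E[X] = (1/4)·3 + (3/4)·9/4 = 39/16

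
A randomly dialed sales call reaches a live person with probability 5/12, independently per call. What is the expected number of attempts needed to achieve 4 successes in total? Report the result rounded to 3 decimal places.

9.600

By linearity (sum of 4 independent geometric waits), E[trials] = 4/p = 4/(5/12) = 48/5.
≈ 9.600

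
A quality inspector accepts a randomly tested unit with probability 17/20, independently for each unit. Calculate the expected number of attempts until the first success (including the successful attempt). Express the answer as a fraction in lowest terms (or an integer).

20/17

For a geometric distribution, E[trials] = 1/p = 1/(17/20) = 20/17.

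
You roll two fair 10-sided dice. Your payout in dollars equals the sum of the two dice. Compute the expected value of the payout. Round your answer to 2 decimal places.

Distribution of the sum of the two dice: 2 w.p. 1/100, 3 w.p. 1/50, 4 w.p. 3/100, 5 w.p. 1/25, 6 w.p. 1/20, 7 w.p. 3/50, …
E[payout] = (1/100)·2 + (1/50)·3 + (3/100)·4 + (1/25)·5 + (1/20)·6 + (3/50)·7 + (7/100)·8 + (2/25)·9 + (9/100)·10 + (1/10)·11 + (9/100)·12 + (2/25)·13 + (7/100)·14 + (3/50)·15 + (1/20)·16 + (1/25)·17 + (3/100)·18 + (1/50)·19 + (1/100)·20 = 11
≈ $11.00

$11.00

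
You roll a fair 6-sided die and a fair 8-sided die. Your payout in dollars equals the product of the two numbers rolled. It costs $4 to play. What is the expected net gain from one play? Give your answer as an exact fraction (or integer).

Distribution of the product of the two numbers rolled: 1 w.p. 1/48, 2 w.p. 1/24, 3 w.p. 1/24, 4 w.p. 1/16, 5 w.p. 1/24, 6 w.p. 1/12, …
E[payout] = (1/48)·1 + (1/24)·2 + (1/24)·3 + (1/16)·4 + (1/24)·5 + (1/12)·6 + (1/48)·7 + (1/16)·8 + (1/48)·9 + (1/24)·10 + (1/12)·12 + (1/48)·14 + (1/24)·15 + (1/24)·16 + (1/24)·18 + (1/24)·20 + (1/48)·21 + (1/16)·24 + (1/48)·25 + (1/48)·28 + (1/24)·30 + (1/48)·32 + (1/48)·35 + (1/48)·36 + (1/48)·40 + (1/48)·42 + (1/48)·48 = 63/4
Expected profit = 63/4 − 4 = 47/4

47/4 dollars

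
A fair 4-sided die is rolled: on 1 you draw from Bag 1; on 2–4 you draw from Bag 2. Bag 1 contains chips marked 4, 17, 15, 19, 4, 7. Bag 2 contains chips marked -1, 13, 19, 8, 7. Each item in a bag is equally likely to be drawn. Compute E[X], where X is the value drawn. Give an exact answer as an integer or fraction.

E[X | Bag 1] = (4 + 17 + 15 + 19 + 4 + 7)/6 = 11
E[X | Bag 2] = (-1 + 13 + 19 + 8 + 7)/5 = 46/5
E[X] = (1/4)·11 + (3/4)·46/5 = 193/20

193/20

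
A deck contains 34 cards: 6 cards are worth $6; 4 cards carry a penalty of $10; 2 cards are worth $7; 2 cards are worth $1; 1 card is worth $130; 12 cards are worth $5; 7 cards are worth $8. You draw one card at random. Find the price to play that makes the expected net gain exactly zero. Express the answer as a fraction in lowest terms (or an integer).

E[payout] = (6/34)·6 + (4/34)·(-10) + (2/34)·7 + (2/34)·1 + (1/34)·130 + (12/34)·5 + (7/34)·8 = 129/17
Fair fee = E[payout] = 129/17

129/17 dollars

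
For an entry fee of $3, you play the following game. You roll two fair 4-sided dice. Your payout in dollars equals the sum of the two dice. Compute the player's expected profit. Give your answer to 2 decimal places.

$2.00

Distribution of the sum of the two dice: 2 w.p. 1/16, 3 w.p. 1/8, 4 w.p. 3/16, 5 w.p. 1/4, 6 w.p. 3/16, 7 w.p. 1/8, …
E[payout] = (1/16)·2 + (1/8)·3 + (3/16)·4 + (1/4)·5 + (3/16)·6 + (1/8)·7 + (1/16)·8 = 5
Expected profit = 5 − 3 = 2 ≈ $2.00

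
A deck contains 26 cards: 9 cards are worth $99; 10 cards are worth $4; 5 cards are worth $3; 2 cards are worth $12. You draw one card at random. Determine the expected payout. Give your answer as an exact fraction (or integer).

E[payout] = (9/26)·99 + (10/26)·4 + (5/26)·3 + (2/26)·12 = 485/13

485/13 dollars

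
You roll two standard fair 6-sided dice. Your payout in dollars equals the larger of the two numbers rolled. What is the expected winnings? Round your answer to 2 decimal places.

Distribution of the larger of the two numbers rolled: 1 w.p. 1/36, 2 w.p. 1/12, 3 w.p. 5/36, 4 w.p. 7/36, 5 w.p. 1/4, 6 w.p. 11/36
E[payout] = (1/36)·1 + (1/12)·2 + (5/36)·3 + (7/36)·4 + (1/4)·5 + (11/36)·6 = 161/36
≈ $4.47

$4.47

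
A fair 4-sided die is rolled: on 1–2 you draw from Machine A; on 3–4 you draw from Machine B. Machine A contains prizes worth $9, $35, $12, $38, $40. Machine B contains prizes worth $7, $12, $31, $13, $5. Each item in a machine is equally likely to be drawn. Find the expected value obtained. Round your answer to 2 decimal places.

$20.20

E[X | Machine A] = (9 + 35 + 12 + 38 + 40)/5 = 134/5
E[X | Machine B] = (7 + 12 + 31 + 13 + 5)/5 = 68/5
E[X] = (1/2)·134/5 + (1/2)·68/5 = 101/5 ≈ 20.20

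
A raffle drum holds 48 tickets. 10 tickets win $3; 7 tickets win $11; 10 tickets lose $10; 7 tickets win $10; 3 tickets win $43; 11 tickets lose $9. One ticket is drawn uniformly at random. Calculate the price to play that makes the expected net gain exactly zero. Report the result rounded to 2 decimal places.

E[payout] = (10/48)·3 + (7/48)·11 + (10/48)·(-10) + (7/48)·10 + (3/48)·43 + (11/48)·(-9) = 107/48
Fair fee = E[payout] = 107/48 ≈ $2.23

$2.23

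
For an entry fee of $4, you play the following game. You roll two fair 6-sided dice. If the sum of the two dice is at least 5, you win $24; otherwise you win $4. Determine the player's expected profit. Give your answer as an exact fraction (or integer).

50/3 dollars

E[payout] = (1/6)·4 + (5/6)·24 = 62/3
Expected profit = 62/3 − 4 = 50/3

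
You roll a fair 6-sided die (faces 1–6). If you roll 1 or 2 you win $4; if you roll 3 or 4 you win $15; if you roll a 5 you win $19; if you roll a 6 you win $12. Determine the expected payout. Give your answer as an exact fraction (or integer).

23/2 dollars

E[payout] = (1/3)·4 + (1/6)·12 + (1/3)·15 + (1/6)·19 = 23/2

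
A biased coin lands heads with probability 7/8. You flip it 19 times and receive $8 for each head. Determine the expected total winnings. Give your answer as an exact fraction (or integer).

$133

E[#heads] = 19·7/8 = 133/8 (linearity over flips).
E[winnings] = 8·133/8 = 133.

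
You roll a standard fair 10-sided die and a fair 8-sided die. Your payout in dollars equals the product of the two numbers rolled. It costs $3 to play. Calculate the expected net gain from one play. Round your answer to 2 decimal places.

Distribution of the product of the two numbers rolled: 1 w.p. 1/80, 2 w.p. 1/40, 3 w.p. 1/40, 4 w.p. 3/80, 5 w.p. 1/40, 6 w.p. 1/20, …
E[payout] = (1/80)·1 + (1/40)·2 + (1/40)·3 + (3/80)·4 + (1/40)·5 + (1/20)·6 + (1/40)·7 + (1/20)·8 + (1/40)·9 + (3/80)·10 + (1/20)·12 + (1/40)·14 + (1/40)·15 + (3/80)·16 + (3/80)·18 + (3/80)·20 + (1/40)·21 + (1/20)·24 + (1/80)·25 + (1/80)·27 + (1/40)·28 + (3/80)·30 + (1/40)·32 + (1/40)·35 + (1/40)·36 + (3/80)·40 + (1/40)·42 + (1/80)·45 + (1/40)·48 + (1/80)·49 + (1/80)·50 + (1/80)·54 + (1/40)·56 + (1/80)·60 + (1/80)·63 + (1/80)·64 + (1/80)·70 + (1/80)·72 + (1/80)·80 = 99/4
Expected profit = 99/4 − 3 = 87/4 ≈ $21.75

$21.75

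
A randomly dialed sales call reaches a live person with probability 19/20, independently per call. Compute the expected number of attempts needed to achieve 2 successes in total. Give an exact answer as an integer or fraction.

40/19

By linearity (sum of 2 independent geometric waits), E[trials] = 2/p = 2/(19/20) = 40/19.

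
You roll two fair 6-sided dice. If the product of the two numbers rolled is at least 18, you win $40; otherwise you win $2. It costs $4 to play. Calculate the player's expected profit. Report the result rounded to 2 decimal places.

E[payout] = (13/18)·2 + (5/18)·40 = 113/9
Expected profit = 113/9 − 4 = 77/9 ≈ $8.56

$8.56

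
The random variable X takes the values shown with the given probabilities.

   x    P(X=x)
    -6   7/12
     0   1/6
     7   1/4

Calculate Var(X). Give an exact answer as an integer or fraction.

E[X] = (7/12)·(-6) + (1/6)·0 + (1/4)·7 = -7/4
E[X²] = (7/12)·36 + (1/6)·0 + (1/4)·49 = 133/4
Var(X) = 133/4 − (-7/4)² = 483/16

483/16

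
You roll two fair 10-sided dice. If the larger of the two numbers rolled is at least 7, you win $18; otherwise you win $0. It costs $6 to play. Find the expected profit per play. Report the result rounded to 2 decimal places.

$5.52

E[payout] = (9/25)·0 + (16/25)·18 = 288/25
Expected profit = 288/25 − 6 = 138/25 ≈ $5.52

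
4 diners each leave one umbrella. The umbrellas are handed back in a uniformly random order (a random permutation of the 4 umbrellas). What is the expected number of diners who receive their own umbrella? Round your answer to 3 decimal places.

Let Xᵢ = 1 if person i gets their own umbrella. For each i, P(Xᵢ=1) = 1/4.
By linearity of expectation, E[X₁+…+X_4] = 4·(1/4) = 1.
≈ 1.000

1.000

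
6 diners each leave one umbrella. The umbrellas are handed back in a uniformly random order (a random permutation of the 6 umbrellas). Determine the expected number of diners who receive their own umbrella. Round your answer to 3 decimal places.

Let Xᵢ = 1 if person i gets their own umbrella. For each i, P(Xᵢ=1) = 1/6.
By linearity of expectation, E[X₁+…+X_6] = 6·(1/6) = 1.
≈ 1.000

1.000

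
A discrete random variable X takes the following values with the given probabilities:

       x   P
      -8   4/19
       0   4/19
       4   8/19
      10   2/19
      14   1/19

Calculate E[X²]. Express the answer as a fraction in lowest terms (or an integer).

E[X²] = (4/19)·64 + (4/19)·0 + (8/19)·16 + (2/19)·100 + (1/19)·196
     = 780/19

780/19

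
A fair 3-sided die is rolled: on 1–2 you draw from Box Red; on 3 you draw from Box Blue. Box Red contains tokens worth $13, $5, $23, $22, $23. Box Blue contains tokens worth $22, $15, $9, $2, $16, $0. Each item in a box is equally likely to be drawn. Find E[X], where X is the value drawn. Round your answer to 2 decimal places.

$15.02

E[X | Box Red] = (13 + 5 + 23 + 22 + 23)/5 = 86/5
E[X | Box Blue] = (22 + 15 + 9 + 2 + 16 + 0)/6 = 32/3
E[X] = (2/3)·86/5 + (1/3)·32/3 = 676/45 ≈ 15.02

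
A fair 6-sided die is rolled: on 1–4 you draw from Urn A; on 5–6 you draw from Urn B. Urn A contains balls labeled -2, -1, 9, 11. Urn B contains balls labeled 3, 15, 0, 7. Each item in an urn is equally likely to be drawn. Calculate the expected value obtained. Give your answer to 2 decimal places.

4.92

E[X | Urn A] = (-2 − 1 + 9 + 11)/4 = 17/4
E[X | Urn B] = (3 + 15 + 0 + 7)/4 = 25/4
E[X] = (2/3)·17/4 + (1/3)·25/4 = 59/12 ≈ 4.92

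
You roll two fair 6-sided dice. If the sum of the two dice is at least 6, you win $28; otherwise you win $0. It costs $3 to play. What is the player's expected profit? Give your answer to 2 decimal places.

E[payout] = (5/18)·0 + (13/18)·28 = 182/9
Expected profit = 182/9 − 3 = 155/9 ≈ $17.22

$17.22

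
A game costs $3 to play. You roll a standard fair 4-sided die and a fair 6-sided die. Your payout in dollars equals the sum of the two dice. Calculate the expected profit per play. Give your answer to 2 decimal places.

Distribution of the sum of the two dice: 2 w.p. 1/24, 3 w.p. 1/12, 4 w.p. 1/8, 5 w.p. 1/6, 6 w.p. 1/6, 7 w.p. 1/6, …
E[payout] = (1/24)·2 + (1/12)·3 + (1/8)·4 + (1/6)·5 + (1/6)·6 + (1/6)·7 + (1/8)·8 + (1/12)·9 + (1/24)·10 = 6
Expected profit = 6 − 3 = 3 ≈ $3.00

$3.00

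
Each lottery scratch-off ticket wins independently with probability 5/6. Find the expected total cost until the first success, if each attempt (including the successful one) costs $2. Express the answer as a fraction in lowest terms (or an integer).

E[#attempts] = 1/p = 6/5; E[cost] = 2·6/5 = 12/5.

12/5 dollars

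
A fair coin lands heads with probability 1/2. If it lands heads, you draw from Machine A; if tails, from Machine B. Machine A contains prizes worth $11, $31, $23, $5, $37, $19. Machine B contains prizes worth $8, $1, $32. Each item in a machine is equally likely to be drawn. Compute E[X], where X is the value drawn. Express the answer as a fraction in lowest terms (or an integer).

52/3 dollars

E[X | Machine A] = (11 + 31 + 23 + 5 + 37 + 19)/6 = 21
E[X | Machine B] = (8 + 1 + 32)/3 = 41/3
E[X] = (1/2)·21 + (1/2)·41/3 = 52/3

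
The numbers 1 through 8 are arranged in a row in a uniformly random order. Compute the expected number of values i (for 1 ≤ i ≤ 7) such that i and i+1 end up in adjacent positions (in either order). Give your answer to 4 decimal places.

1.7500

For each i ∈ {1,…,7}, let Xᵢ = 1 if i and i+1 are adjacent. P(Xᵢ=1) = 2·(8−1)!/8! = 2/8.
By linearity, E[ΣXᵢ] = (7)·(2/8) = 7/4.
≈ 1.7500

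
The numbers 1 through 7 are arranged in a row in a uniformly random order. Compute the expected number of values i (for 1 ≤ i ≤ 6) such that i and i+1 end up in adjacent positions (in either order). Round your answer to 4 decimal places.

For each i ∈ {1,…,6}, let Xᵢ = 1 if i and i+1 are adjacent. P(Xᵢ=1) = 2·(7−1)!/7! = 2/7.
By linearity, E[ΣXᵢ] = (6)·(2/7) = 12/7.
≈ 1.7143

1.7143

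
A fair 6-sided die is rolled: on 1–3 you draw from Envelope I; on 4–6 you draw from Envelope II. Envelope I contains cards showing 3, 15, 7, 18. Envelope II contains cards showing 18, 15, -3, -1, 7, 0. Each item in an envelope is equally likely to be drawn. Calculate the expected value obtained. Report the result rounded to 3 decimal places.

E[X | Envelope I] = (3 + 15 + 7 + 18)/4 = 43/4
E[X | Envelope II] = (18 + 15 − 3 − 1 + 7 + 0)/6 = 6
E[X] = (1/2)·43/4 + (1/2)·6 = 67/8 ≈ 8.375

8.375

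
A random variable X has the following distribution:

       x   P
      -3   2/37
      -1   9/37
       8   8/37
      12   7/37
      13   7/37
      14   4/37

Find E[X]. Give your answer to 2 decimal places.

E[X] = (2/37)·(-3) + (9/37)·(-1) + (8/37)·8 + (7/37)·12 + (7/37)·13 + (4/37)·14
     = 280/37 ≈ 7.57

7.57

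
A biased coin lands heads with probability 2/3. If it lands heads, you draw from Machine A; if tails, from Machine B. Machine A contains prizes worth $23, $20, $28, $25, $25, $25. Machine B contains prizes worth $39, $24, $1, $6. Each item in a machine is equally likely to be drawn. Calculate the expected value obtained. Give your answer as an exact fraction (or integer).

397/18 dollars

E[X | Machine A] = (23 + 20 + 28 + 25 + 25 + 25)/6 = 73/3
E[X | Machine B] = (39 + 24 + 1 + 6)/4 = 35/2
E[X] = (2/3)·73/3 + (1/3)·35/2 = 397/18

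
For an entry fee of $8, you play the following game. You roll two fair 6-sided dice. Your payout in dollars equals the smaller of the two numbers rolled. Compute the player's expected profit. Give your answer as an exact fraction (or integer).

-197/36 dollars

Distribution of the smaller of the two numbers rolled: 1 w.p. 11/36, 2 w.p. 1/4, 3 w.p. 7/36, 4 w.p. 5/36, 5 w.p. 1/12, 6 w.p. 1/36
E[payout] = (11/36)·1 + (1/4)·2 + (7/36)·3 + (5/36)·4 + (1/12)·5 + (1/36)·6 = 91/36
Expected profit = 91/36 − 8 = -197/36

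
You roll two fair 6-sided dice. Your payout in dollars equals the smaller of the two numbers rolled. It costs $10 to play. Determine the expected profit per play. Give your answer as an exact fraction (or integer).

-269/36 dollars

Distribution of the smaller of the two numbers rolled: 1 w.p. 11/36, 2 w.p. 1/4, 3 w.p. 7/36, 4 w.p. 5/36, 5 w.p. 1/12, 6 w.p. 1/36
E[payout] = (11/36)·1 + (1/4)·2 + (7/36)·3 + (5/36)·4 + (1/12)·5 + (1/36)·6 = 91/36
Expected profit = 91/36 − 10 = -269/36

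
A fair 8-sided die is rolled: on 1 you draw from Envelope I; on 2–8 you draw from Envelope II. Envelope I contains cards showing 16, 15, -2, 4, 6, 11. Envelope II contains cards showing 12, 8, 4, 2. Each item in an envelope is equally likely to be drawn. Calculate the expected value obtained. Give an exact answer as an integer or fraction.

323/48

E[X | Envelope I] = (16 + 15 − 2 + 4 + 6 + 11)/6 = 25/3
E[X | Envelope II] = (12 + 8 + 4 + 2)/4 = 13/2
E[X] = (1/8)·25/3 + (7/8)·13/2 = 323/48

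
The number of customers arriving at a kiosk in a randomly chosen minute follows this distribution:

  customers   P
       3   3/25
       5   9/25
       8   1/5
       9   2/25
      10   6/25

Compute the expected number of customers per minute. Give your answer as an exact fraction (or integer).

172/25

E[X] = (3/25)·3 + (9/25)·5 + (1/5)·8 + (2/25)·9 + (6/25)·10
     = 172/25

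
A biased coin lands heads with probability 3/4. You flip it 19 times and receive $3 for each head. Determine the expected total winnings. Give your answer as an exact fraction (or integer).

E[#heads] = 19·3/4 = 57/4 (linearity over flips).
E[winnings] = 3·57/4 = 171/4.

171/4 dollars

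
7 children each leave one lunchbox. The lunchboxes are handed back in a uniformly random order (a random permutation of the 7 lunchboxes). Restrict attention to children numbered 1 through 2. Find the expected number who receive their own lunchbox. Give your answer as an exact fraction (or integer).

2/7

Let Xᵢ = 1 if person i gets their own lunchbox. For each i, P(Xᵢ=1) = 1/7.
By linearity of expectation, E[X₁+…+X_2] = 2·(1/7) = 2/7.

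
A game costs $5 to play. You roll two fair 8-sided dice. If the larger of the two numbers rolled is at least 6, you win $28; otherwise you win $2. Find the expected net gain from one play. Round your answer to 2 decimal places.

$12.84

E[payout] = (25/64)·2 + (39/64)·28 = 571/32
Expected profit = 571/32 − 5 = 411/32 ≈ $12.84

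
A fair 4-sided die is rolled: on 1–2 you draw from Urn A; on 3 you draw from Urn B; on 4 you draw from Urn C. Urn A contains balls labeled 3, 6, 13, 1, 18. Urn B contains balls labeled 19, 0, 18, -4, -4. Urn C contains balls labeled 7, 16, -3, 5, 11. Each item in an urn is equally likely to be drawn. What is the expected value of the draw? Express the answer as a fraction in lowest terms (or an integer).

E[X | Urn A] = (3 + 6 + 13 + 1 + 18)/5 = 41/5
E[X | Urn B] = (19 + 0 + 18 − 4 − 4)/5 = 29/5
E[X | Urn C] = (7 + 16 − 3 + 5 + 11)/5 = 36/5
E[X] = (1/2)·41/5 + (1/4)·29/5 + (1/4)·36/5 = 147/20

147/20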